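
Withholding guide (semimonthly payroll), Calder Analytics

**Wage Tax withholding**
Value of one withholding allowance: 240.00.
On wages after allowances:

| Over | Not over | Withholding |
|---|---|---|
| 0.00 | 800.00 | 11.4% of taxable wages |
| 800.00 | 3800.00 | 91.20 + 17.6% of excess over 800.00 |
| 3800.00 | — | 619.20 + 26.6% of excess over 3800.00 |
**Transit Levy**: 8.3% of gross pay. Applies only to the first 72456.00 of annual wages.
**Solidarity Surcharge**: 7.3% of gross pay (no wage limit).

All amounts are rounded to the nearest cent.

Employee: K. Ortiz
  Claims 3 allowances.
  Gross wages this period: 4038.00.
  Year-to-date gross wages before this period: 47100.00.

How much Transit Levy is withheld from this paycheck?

Transit Levy: 8.3% × 4038.00 = 335.15

335.15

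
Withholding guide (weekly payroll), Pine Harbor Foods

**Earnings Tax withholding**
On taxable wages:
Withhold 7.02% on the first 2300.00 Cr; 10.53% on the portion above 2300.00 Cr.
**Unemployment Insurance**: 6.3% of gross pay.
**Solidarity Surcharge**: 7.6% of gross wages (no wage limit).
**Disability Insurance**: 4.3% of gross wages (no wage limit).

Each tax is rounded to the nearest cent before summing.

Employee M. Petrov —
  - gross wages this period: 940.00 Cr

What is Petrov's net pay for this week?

702.93 Cr

Earnings Tax: taxable = 940.00 Cr
  7.02% × 940.00 Cr = 65.99 Cr
Unemployment Insurance: 6.3% × 940.00 Cr = 59.22 Cr
Solidarity Surcharge: 7.6% × 940.00 Cr = 71.44 Cr
Disability Insurance: 4.3% × 940.00 Cr = 40.42 Cr
Total withheld: 65.99 Cr + 59.22 Cr + 71.44 Cr + 40.42 Cr = 237.07 Cr
Net pay: 940.00 Cr − 237.07 Cr = 702.93 Cr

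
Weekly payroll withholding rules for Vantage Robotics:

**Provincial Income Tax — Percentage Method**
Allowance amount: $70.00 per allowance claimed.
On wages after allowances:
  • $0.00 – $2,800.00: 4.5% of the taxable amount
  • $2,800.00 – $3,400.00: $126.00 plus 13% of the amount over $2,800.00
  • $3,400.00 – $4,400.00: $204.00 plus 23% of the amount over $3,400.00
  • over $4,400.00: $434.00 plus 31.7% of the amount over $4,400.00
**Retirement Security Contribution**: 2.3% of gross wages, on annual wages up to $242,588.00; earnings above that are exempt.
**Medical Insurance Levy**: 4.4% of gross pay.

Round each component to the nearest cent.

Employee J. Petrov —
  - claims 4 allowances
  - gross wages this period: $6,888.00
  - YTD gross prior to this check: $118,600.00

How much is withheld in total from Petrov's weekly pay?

Provincial Income Tax: taxable = $6,888.00 − 4×$70.00 = $6,608.00
  $434.00 + 31.7% × ($6,608.00 − $4,400.00) = $434.00 + 31.7% × $2,208.00 = $1,133.94
Retirement Security Contribution: 2.3% × $6,888.00 = $158.42
Medical Insurance Levy: 4.4% × $6,888.00 = $303.07
Total: $1,133.94 + $158.42 + $303.07 = $1,595.43

$1,595.43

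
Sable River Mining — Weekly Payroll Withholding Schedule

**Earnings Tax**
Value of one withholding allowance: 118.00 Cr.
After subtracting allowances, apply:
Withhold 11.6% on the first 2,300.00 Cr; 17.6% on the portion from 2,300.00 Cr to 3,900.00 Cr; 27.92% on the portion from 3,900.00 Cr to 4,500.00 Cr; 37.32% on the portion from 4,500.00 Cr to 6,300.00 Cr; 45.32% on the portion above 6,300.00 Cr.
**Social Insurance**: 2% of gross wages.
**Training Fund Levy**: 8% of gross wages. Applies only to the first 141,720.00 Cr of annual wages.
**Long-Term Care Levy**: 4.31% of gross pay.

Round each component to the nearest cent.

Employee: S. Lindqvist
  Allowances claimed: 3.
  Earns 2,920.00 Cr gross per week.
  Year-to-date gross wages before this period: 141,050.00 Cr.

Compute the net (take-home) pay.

Earnings Tax: taxable = 2,920.00 Cr − 3×118.00 Cr = 2,566.00 Cr
  266.80 Cr + 17.6% × (2,566.00 Cr − 2,300.00 Cr) = 266.80 Cr + 17.6% × 266.00 Cr = 313.62 Cr
Social Insurance: 2% × 2,920.00 Cr = 58.40 Cr
Training Fund Levy: cap 141,720.00 Cr − YTD 141,050.00 Cr = 670.00 Cr subject; 8% × 670.00 Cr = 53.60 Cr
Long-Term Care Levy: 4.31% × 2,920.00 Cr = 125.85 Cr
Total withheld: 313.62 Cr + 58.40 Cr + 53.60 Cr + 125.85 Cr = 551.47 Cr
Net pay: 2,920.00 Cr − 551.47 Cr = 2,368.53 Cr

2,368.53 Cr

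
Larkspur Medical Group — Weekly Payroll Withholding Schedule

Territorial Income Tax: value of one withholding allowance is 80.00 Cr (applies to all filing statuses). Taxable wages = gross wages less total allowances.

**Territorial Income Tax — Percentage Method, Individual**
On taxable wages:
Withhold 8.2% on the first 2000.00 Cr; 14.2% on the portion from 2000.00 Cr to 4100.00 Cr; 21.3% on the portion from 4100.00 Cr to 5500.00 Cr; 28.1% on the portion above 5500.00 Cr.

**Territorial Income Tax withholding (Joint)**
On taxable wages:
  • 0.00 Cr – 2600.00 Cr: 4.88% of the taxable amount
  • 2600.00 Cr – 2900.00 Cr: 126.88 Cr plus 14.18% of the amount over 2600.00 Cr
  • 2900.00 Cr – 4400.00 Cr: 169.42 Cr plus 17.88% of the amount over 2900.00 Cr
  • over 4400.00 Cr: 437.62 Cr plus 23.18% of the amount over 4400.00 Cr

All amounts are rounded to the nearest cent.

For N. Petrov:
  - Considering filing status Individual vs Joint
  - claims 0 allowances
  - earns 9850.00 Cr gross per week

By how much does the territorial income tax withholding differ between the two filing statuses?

281.82 Cr

Territorial Income Tax (Individual): taxable = 9850.00 Cr
  760.40 Cr + 28.1% × (9850.00 Cr − 5500.00 Cr) = 760.40 Cr + 28.1% × 4350.00 Cr = 1982.75 Cr
Territorial Income Tax (Joint): taxable = 9850.00 Cr
  437.62 Cr + 23.18% × (9850.00 Cr − 4400.00 Cr) = 437.62 Cr + 23.18% × 5450.00 Cr = 1700.93 Cr
Difference: |1982.75 Cr − 1700.93 Cr| = 281.82 Cr (higher under Individual)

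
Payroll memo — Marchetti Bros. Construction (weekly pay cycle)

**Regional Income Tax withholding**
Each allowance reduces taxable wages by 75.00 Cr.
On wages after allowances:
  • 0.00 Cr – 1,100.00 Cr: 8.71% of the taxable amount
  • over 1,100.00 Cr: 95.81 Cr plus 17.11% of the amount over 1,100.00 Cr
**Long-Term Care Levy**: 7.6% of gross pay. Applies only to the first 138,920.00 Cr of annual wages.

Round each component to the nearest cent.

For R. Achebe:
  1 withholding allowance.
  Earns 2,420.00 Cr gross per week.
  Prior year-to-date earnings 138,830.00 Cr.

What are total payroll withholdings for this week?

Regional Income Tax: taxable = 2,420.00 Cr − 1×75.00 Cr = 2,345.00 Cr
  95.81 Cr + 17.11% × (2,345.00 Cr − 1,100.00 Cr) = 95.81 Cr + 17.11% × 1,245.00 Cr = 308.83 Cr
Long-Term Care Levy: cap 138,920.00 Cr − YTD 138,830.00 Cr = 90.00 Cr subject; 7.6% × 90.00 Cr = 6.84 Cr
Total: 308.83 Cr + 6.84 Cr = 315.67 Cr

315.67 Cr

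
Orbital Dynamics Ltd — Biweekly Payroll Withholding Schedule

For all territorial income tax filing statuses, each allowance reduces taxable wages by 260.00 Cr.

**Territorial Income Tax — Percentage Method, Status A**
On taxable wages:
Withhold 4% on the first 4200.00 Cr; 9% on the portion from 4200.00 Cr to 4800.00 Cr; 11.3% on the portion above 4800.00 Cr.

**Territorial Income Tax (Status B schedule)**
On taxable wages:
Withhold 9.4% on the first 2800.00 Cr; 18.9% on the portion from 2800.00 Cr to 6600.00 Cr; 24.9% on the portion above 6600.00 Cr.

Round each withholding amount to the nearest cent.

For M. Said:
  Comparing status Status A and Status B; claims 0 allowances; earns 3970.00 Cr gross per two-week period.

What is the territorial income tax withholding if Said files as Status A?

Territorial Income Tax (Status A): taxable = 3970.00 Cr
  4% × 3970.00 Cr = 158.80 Cr

158.80 Cr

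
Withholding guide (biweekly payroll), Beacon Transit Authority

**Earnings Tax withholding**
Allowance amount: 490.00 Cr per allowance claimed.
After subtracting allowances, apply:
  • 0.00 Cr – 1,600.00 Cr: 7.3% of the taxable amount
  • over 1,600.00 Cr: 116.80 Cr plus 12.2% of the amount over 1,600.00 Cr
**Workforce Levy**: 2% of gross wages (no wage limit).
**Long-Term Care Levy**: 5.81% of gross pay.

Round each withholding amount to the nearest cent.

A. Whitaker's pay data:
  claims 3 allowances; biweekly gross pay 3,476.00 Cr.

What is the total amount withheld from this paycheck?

Earnings Tax: taxable = 3,476.00 Cr − 3×490.00 Cr = 2,006.00 Cr
  116.80 Cr + 12.2% × (2,006.00 Cr − 1,600.00 Cr) = 116.80 Cr + 12.2% × 406.00 Cr = 166.33 Cr
Workforce Levy: 2% × 3,476.00 Cr = 69.52 Cr
Long-Term Care Levy: 5.81% × 3,476.00 Cr = 201.96 Cr
Total: 166.33 Cr + 69.52 Cr + 201.96 Cr = 437.81 Cr

437.81 Cr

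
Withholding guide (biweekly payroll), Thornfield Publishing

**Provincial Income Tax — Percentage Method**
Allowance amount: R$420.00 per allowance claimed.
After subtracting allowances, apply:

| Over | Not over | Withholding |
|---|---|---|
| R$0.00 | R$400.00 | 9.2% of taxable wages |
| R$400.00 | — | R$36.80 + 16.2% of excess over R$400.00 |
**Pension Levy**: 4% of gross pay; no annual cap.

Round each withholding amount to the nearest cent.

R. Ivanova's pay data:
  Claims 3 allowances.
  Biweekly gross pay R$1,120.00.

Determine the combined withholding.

R$44.80

Provincial Income Tax: taxable = R$1,120.00 − 3×R$420.00 = R$-140.00
  Taxable ≤ 0 → R$0.00
Pension Levy: 4% × R$1,120.00 = R$44.80
Total: R$0.00 + R$44.80 = R$44.80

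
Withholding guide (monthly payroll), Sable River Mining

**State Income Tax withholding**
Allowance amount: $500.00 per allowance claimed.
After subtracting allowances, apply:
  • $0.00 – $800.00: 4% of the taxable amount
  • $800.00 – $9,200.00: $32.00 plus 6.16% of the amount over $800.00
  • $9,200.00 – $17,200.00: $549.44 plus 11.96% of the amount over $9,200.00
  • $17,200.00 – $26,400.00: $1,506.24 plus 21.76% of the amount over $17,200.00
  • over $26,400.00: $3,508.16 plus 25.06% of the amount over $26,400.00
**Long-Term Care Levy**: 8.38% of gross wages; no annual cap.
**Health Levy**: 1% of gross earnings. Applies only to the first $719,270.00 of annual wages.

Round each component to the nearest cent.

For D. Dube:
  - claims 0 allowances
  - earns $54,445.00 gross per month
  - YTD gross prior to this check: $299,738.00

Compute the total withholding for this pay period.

State Income Tax: taxable = $54,445.00
  $3,508.16 + 25.06% × ($54,445.00 − $26,400.00) = $3,508.16 + 25.06% × $28,045.00 = $10,536.24
Long-Term Care Levy: 8.38% × $54,445.00 = $4,562.49
Health Levy: 1% × $54,445.00 = $544.45
Total: $10,536.24 + $4,562.49 + $544.45 = $15,643.18

$15,643.18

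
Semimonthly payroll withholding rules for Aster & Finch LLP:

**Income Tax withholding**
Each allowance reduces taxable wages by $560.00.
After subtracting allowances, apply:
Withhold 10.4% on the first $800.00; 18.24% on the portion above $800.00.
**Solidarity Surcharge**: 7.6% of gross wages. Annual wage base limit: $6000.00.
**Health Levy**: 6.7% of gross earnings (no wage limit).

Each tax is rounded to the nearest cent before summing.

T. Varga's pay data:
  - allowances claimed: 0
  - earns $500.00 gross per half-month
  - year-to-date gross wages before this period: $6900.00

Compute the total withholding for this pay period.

Income Tax: taxable = $500.00
  10.4% × $500.00 = $52.00
Solidarity Surcharge: YTD $6900.00 ≥ cap $6000.00 → $0.00
Health Levy: 6.7% × $500.00 = $33.50
Total: $52.00 + $0.00 + $33.50 = $85.50

$85.50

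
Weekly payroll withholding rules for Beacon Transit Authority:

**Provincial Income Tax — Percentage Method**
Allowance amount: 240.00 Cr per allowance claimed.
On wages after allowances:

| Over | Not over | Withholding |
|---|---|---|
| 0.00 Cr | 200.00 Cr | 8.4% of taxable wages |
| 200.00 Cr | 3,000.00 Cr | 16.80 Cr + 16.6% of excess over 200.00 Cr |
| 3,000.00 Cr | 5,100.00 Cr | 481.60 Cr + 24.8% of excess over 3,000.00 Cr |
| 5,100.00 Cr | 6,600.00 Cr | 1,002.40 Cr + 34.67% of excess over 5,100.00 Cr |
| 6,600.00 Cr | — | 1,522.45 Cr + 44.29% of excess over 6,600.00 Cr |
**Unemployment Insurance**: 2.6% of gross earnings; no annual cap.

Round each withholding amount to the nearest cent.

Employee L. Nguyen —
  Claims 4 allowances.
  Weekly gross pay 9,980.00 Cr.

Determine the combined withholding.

2,853.75 Cr

Provincial Income Tax: taxable = 9,980.00 Cr − 4×240.00 Cr = 9,020.00 Cr
  1,522.45 Cr + 44.29% × (9,020.00 Cr − 6,600.00 Cr) = 1,522.45 Cr + 44.29% × 2,420.00 Cr = 2,594.27 Cr
Unemployment Insurance: 2.6% × 9,980.00 Cr = 259.48 Cr
Total: 2,594.27 Cr + 259.48 Cr = 2,853.75 Cr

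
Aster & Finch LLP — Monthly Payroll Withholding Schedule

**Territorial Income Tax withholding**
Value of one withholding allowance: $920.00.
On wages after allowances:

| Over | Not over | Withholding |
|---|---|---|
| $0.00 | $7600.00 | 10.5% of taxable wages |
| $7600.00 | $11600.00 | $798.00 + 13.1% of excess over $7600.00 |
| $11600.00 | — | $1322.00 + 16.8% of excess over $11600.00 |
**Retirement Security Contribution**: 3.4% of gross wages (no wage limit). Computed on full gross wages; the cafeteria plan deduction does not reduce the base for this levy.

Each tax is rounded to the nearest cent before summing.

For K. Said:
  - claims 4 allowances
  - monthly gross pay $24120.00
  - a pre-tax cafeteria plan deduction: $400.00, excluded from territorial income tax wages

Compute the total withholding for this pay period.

$3560.00

Territorial Income Tax: taxable = $24120.00 − $400.00 − 4×$920.00 = $20040.00
  $1322.00 + 16.8% × ($20040.00 − $11600.00) = $1322.00 + 16.8% × $8440.00 = $2739.92
Retirement Security Contribution: 3.4% × $24120.00 = $820.08
Total: $2739.92 + $820.08 = $3560.00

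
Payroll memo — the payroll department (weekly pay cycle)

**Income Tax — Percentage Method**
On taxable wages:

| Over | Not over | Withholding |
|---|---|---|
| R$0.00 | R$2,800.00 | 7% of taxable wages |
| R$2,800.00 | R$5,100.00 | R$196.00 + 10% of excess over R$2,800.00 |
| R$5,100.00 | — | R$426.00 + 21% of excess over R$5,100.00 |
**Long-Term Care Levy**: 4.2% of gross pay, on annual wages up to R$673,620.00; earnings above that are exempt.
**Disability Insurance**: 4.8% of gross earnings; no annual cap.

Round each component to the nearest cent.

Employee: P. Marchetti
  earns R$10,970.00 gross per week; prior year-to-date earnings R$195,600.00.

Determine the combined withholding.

R$2,646.00

Income Tax: taxable = R$10,970.00
  R$426.00 + 21% × (R$10,970.00 − R$5,100.00) = R$426.00 + 21% × R$5,870.00 = R$1,658.70
Long-Term Care Levy: 4.2% × R$10,970.00 = R$460.74
Disability Insurance: 4.8% × R$10,970.00 = R$526.56
Total: R$1,658.70 + R$460.74 + R$526.56 = R$2,646.00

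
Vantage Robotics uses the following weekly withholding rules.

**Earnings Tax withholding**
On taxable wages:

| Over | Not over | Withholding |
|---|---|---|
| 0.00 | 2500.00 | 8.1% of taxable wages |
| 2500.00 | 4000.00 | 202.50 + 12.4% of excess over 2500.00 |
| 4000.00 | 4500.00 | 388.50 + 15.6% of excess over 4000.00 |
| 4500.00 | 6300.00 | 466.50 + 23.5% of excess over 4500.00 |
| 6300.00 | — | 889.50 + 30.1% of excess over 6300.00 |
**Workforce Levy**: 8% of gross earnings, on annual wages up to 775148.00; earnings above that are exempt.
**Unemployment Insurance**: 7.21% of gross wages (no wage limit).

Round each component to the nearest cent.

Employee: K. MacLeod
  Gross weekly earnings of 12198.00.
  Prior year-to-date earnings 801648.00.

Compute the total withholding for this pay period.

Earnings Tax: taxable = 12198.00
  889.50 + 30.1% × (12198.00 − 6300.00) = 889.50 + 30.1% × 5898.00 = 2664.80
Workforce Levy: YTD 801648.00 ≥ cap 775148.00 → 0.00
Unemployment Insurance: 7.21% × 12198.00 = 879.48
Total: 2664.80 + 0.00 + 879.48 = 3544.28

3544.28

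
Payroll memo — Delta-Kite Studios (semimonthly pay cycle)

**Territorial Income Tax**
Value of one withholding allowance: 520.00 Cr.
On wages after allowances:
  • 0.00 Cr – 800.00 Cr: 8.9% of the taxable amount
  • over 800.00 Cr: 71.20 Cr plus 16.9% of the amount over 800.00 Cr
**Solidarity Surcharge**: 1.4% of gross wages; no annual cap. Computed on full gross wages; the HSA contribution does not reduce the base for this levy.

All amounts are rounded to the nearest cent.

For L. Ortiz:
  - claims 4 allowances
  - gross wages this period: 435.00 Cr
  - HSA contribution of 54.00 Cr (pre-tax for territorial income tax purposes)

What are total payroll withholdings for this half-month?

6.09 Cr

Territorial Income Tax: taxable = 435.00 Cr − 54.00 Cr − 4×520.00 Cr = -1,699.00 Cr
  Taxable ≤ 0 → 0.00 Cr
Solidarity Surcharge: 1.4% × 435.00 Cr = 6.09 Cr
Total: 0.00 Cr + 6.09 Cr = 6.09 Cr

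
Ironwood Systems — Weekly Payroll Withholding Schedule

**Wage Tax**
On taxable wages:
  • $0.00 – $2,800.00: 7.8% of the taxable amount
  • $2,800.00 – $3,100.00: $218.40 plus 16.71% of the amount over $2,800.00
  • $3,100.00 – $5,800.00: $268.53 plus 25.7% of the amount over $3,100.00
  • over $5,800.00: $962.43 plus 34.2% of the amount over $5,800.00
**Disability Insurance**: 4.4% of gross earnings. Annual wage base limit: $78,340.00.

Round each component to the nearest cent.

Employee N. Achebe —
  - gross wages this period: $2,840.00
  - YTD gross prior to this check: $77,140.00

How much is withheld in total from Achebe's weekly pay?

Wage Tax: taxable = $2,840.00
  $218.40 + 16.71% × ($2,840.00 − $2,800.00) = $218.40 + 16.71% × $40.00 = $225.08
Disability Insurance: cap $78,340.00 − YTD $77,140.00 = $1,200.00 subject; 4.4% × $1,200.00 = $52.80
Total: $225.08 + $52.80 = $277.88

$277.88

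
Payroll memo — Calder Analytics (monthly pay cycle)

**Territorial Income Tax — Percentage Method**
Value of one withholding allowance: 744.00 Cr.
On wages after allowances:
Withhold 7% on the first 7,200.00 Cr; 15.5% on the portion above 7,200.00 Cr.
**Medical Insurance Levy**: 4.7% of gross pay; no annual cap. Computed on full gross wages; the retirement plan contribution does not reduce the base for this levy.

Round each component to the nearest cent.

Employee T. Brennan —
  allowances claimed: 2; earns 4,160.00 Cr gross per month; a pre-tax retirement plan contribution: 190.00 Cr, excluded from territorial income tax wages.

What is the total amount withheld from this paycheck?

Territorial Income Tax: taxable = 4,160.00 Cr − 190.00 Cr − 2×744.00 Cr = 2,482.00 Cr
  7% × 2,482.00 Cr = 173.74 Cr
Medical Insurance Levy: 4.7% × 4,160.00 Cr = 195.52 Cr
Total: 173.74 Cr + 195.52 Cr = 369.26 Cr

369.26 Cr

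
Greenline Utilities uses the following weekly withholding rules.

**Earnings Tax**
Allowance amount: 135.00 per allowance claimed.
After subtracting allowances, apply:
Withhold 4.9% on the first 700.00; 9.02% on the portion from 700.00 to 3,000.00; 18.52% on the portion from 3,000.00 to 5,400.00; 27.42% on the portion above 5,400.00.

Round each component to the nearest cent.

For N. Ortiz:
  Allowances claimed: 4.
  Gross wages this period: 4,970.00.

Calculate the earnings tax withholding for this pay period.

506.60

Earnings Tax: taxable = 4,970.00 − 4×135.00 = 4,430.00
  241.76 + 18.52% × (4,430.00 − 3,000.00) = 241.76 + 18.52% × 1,430.00 = 506.60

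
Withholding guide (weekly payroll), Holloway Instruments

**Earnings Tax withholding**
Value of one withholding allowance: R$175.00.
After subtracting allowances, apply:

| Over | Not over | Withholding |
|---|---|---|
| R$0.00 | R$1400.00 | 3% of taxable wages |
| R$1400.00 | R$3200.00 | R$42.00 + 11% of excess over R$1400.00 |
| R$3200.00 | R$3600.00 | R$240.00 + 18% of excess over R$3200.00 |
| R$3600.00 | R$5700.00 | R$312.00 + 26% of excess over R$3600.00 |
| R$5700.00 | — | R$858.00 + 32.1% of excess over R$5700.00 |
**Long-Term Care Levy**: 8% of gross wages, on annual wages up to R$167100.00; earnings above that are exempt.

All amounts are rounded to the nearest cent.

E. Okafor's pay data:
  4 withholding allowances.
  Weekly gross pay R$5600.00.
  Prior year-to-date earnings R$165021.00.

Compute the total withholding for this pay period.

Earnings Tax: taxable = R$5600.00 − 4×R$175.00 = R$4900.00
  R$312.00 + 26% × (R$4900.00 − R$3600.00) = R$312.00 + 26% × R$1300.00 = R$650.00
Long-Term Care Levy: cap R$167100.00 − YTD R$165021.00 = R$2079.00 subject; 8% × R$2079.00 = R$166.32
Total: R$650.00 + R$166.32 = R$816.32

R$816.32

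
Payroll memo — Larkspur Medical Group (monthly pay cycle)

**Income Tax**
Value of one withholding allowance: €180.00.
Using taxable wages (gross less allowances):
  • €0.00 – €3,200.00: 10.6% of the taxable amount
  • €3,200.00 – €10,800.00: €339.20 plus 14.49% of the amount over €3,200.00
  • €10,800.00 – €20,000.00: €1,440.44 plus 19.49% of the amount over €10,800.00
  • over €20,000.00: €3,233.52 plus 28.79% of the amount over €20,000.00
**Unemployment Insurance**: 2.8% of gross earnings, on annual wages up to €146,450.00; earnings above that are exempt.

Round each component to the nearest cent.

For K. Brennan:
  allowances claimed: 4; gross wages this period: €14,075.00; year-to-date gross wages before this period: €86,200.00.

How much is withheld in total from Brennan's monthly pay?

Income Tax: taxable = €14,075.00 − 4×€180.00 = €13,355.00
  €1,440.44 + 19.49% × (€13,355.00 − €10,800.00) = €1,440.44 + 19.49% × €2,555.00 = €1,938.41
Unemployment Insurance: 2.8% × €14,075.00 = €394.10
Total: €1,938.41 + €394.10 = €2,332.51

€2,332.51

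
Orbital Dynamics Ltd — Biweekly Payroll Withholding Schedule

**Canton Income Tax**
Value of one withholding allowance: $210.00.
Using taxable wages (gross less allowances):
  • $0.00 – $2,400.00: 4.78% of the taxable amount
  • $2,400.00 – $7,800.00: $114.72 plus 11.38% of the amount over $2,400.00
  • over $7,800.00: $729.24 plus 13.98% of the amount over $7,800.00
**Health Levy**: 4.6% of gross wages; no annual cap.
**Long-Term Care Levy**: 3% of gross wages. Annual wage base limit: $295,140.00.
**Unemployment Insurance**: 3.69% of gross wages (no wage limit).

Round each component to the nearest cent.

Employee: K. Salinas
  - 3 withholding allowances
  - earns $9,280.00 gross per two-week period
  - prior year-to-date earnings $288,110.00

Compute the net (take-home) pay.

$7,451.72

Canton Income Tax: taxable = $9,280.00 − 3×$210.00 = $8,650.00
  $729.24 + 13.98% × ($8,650.00 − $7,800.00) = $729.24 + 13.98% × $850.00 = $848.07
Health Levy: 4.6% × $9,280.00 = $426.88
Long-Term Care Levy: cap $295,140.00 − YTD $288,110.00 = $7,030.00 subject; 3% × $7,030.00 = $210.90
Unemployment Insurance: 3.69% × $9,280.00 = $342.43
Total withheld: $848.07 + $426.88 + $210.90 + $342.43 = $1,828.28
Net pay: $9,280.00 − $1,828.28 = $7,451.72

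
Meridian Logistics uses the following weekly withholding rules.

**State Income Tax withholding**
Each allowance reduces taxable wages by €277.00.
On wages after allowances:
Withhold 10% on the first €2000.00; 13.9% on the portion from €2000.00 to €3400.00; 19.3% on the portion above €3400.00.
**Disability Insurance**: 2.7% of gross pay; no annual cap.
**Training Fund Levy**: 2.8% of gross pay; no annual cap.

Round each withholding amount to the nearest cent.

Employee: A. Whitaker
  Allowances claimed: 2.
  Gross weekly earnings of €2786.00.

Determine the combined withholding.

€385.48

State Income Tax: taxable = €2786.00 − 2×€277.00 = €2232.00
  €200.00 + 13.9% × (€2232.00 − €2000.00) = €200.00 + 13.9% × €232.00 = €232.25
Disability Insurance: 2.7% × €2786.00 = €75.22
Training Fund Levy: 2.8% × €2786.00 = €78.01
Total: €232.25 + €75.22 + €78.01 = €385.48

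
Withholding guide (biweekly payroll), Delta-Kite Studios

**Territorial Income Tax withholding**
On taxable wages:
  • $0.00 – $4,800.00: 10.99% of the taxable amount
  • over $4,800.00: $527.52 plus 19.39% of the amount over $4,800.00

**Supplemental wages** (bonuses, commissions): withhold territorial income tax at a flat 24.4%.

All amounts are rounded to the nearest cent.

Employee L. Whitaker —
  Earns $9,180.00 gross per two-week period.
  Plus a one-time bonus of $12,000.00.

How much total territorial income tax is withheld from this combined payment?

Territorial Income Tax: taxable = $9,180.00
  $527.52 + 19.39% × ($9,180.00 − $4,800.00) = $527.52 + 19.39% × $4,380.00 = $1,376.80
Supplemental (24.4% flat on bonus): 24.4% × $12,000.00 = $2,928.00
Total territorial income tax: $1,376.80 + $2,928.00 = $4,304.80

$4,304.80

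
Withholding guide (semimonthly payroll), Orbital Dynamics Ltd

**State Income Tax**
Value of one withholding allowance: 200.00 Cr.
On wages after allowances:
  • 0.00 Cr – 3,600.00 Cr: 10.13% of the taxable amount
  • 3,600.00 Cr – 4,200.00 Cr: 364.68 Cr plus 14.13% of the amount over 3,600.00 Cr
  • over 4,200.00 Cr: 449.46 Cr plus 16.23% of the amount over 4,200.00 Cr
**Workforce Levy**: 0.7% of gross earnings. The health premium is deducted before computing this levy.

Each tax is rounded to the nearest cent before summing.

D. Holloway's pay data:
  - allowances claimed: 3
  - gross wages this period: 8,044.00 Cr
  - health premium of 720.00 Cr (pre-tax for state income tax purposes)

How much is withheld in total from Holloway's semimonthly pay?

910.38 Cr

State Income Tax: taxable = 8,044.00 Cr − 720.00 Cr − 3×200.00 Cr = 6,724.00 Cr
  449.46 Cr + 16.23% × (6,724.00 Cr − 4,200.00 Cr) = 449.46 Cr + 16.23% × 2,524.00 Cr = 859.11 Cr
Workforce Levy: 0.7% × 7,324.00 Cr = 51.27 Cr
Total: 859.11 Cr + 51.27 Cr = 910.38 Cr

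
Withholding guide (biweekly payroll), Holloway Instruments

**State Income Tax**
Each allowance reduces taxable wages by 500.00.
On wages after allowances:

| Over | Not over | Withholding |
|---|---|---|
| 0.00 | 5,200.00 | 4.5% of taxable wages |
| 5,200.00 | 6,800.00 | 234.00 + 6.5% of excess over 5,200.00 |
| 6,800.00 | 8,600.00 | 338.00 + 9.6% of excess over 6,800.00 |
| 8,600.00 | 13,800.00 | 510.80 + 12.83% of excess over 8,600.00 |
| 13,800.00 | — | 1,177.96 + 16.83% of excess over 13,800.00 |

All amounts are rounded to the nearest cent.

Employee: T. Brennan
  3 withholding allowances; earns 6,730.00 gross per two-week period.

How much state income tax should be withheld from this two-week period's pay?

State Income Tax: taxable = 6,730.00 − 3×500.00 = 5,230.00
  234.00 + 6.5% × (5,230.00 − 5,200.00) = 234.00 + 6.5% × 30.00 = 235.95

235.95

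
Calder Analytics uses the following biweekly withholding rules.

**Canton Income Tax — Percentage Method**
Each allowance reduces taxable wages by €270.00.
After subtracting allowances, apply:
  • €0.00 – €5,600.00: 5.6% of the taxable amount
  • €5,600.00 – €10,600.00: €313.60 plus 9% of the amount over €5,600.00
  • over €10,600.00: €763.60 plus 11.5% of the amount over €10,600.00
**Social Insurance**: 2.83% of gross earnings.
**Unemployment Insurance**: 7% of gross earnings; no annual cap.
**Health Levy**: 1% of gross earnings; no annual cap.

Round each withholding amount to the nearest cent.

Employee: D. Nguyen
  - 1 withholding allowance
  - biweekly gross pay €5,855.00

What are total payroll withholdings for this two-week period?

Canton Income Tax: taxable = €5,855.00 − 1×€270.00 = €5,585.00
  5.6% × €5,585.00 = €312.76
Social Insurance: 2.83% × €5,855.00 = €165.70
Unemployment Insurance: 7% × €5,855.00 = €409.85
Health Levy: 1% × €5,855.00 = €58.55
Total: €312.76 + €165.70 + €409.85 + €58.55 = €946.86

€946.86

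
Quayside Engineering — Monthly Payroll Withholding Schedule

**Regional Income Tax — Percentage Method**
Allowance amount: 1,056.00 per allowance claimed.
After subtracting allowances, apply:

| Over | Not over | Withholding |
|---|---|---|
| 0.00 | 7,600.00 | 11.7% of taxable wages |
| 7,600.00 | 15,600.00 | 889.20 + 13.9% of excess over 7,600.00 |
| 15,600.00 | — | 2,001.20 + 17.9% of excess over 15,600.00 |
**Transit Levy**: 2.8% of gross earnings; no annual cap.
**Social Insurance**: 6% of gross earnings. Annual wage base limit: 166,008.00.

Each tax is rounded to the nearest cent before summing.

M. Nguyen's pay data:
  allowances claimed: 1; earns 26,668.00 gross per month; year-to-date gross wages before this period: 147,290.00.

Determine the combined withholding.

5,663.13

Regional Income Tax: taxable = 26,668.00 − 1×1,056.00 = 25,612.00
  2,001.20 + 17.9% × (25,612.00 − 15,600.00) = 2,001.20 + 17.9% × 10,012.00 = 3,793.35
Transit Levy: 2.8% × 26,668.00 = 746.70
Social Insurance: cap 166,008.00 − YTD 147,290.00 = 18,718.00 subject; 6% × 18,718.00 = 1,123.08
Total: 3,793.35 + 746.70 + 1,123.08 = 5,663.13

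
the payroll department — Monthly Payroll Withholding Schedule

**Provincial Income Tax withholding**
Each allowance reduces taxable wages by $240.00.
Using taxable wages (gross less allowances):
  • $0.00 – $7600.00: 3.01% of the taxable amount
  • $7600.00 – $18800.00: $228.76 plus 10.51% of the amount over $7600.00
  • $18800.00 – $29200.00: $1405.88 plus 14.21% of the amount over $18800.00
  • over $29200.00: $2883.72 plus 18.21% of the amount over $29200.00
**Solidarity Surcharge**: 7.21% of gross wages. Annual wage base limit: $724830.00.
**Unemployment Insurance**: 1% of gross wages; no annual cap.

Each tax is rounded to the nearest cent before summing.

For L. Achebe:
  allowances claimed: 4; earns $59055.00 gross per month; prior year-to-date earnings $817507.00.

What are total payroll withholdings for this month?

$8736.05

Provincial Income Tax: taxable = $59055.00 − 4×$240.00 = $58095.00
  $2883.72 + 18.21% × ($58095.00 − $29200.00) = $2883.72 + 18.21% × $28895.00 = $8145.50
Solidarity Surcharge: YTD $817507.00 ≥ cap $724830.00 → $0.00
Unemployment Insurance: 1% × $59055.00 = $590.55
Total: $8145.50 + $0.00 + $590.55 = $8736.05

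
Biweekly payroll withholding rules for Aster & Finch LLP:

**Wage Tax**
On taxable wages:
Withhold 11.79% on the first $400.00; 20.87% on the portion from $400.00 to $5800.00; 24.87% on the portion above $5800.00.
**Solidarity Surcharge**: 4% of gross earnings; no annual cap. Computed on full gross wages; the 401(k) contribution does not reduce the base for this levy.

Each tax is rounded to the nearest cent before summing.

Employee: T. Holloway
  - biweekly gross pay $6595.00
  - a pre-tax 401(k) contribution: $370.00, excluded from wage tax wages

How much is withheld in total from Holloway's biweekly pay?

$1543.64

Wage Tax: taxable = $6595.00 − $370.00 = $6225.00
  $1174.14 + 24.87% × ($6225.00 − $5800.00) = $1174.14 + 24.87% × $425.00 = $1279.84
Solidarity Surcharge: 4% × $6595.00 = $263.80
Total: $1279.84 + $263.80 = $1543.64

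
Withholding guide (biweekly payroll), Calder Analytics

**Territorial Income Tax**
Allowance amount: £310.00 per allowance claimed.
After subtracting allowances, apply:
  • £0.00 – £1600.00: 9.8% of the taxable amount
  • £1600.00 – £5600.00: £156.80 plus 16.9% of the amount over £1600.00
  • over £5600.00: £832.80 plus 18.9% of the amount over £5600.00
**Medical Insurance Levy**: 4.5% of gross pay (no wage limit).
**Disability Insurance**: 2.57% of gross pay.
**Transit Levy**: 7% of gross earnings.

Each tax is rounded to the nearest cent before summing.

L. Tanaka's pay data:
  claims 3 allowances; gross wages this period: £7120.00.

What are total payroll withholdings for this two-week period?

£1946.09

Territorial Income Tax: taxable = £7120.00 − 3×£310.00 = £6190.00
  £832.80 + 18.9% × (£6190.00 − £5600.00) = £832.80 + 18.9% × £590.00 = £944.31
Medical Insurance Levy: 4.5% × £7120.00 = £320.40
Disability Insurance: 2.57% × £7120.00 = £182.98
Transit Levy: 7% × £7120.00 = £498.40
Total: £944.31 + £320.40 + £182.98 + £498.40 = £1946.09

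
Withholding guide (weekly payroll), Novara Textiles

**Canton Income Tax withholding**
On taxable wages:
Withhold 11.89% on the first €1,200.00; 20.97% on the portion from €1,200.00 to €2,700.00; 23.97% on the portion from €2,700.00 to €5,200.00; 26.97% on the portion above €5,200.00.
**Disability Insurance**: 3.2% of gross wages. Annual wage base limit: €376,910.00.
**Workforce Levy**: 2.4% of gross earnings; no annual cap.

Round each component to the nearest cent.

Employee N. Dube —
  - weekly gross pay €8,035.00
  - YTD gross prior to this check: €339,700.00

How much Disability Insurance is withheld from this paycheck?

Disability Insurance: 3.2% × €8,035.00 = €257.12

€257.12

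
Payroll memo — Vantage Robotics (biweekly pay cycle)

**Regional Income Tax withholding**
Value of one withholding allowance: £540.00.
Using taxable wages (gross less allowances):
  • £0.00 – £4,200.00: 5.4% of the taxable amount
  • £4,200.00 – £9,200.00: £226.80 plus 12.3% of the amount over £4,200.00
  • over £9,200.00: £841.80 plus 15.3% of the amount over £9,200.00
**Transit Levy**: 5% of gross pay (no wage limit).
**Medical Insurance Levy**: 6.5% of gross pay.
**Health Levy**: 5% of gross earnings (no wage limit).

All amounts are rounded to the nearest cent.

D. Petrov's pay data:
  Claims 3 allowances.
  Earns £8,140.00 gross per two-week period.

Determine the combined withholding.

Regional Income Tax: taxable = £8,140.00 − 3×£540.00 = £6,520.00
  £226.80 + 12.3% × (£6,520.00 − £4,200.00) = £226.80 + 12.3% × £2,320.00 = £512.16
Transit Levy: 5% × £8,140.00 = £407.00
Medical Insurance Levy: 6.5% × £8,140.00 = £529.10
Health Levy: 5% × £8,140.00 = £407.00
Total: £512.16 + £407.00 + £529.10 + £407.00 = £1,855.26

£1,855.26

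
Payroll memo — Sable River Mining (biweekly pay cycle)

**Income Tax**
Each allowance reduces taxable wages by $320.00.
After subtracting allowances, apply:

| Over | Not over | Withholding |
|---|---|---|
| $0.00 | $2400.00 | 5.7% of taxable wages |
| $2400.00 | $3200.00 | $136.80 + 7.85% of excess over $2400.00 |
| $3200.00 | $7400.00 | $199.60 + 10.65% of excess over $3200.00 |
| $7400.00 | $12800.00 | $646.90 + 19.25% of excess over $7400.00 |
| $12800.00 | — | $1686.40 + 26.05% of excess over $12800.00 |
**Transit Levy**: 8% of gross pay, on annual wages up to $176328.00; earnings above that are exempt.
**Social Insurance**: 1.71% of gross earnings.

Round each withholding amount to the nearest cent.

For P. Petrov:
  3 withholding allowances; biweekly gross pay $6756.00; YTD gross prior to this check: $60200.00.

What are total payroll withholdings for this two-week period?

Income Tax: taxable = $6756.00 − 3×$320.00 = $5796.00
  $199.60 + 10.65% × ($5796.00 − $3200.00) = $199.60 + 10.65% × $2596.00 = $476.07
Transit Levy: 8% × $6756.00 = $540.48
Social Insurance: 1.71% × $6756.00 = $115.53
Total: $476.07 + $540.48 + $115.53 = $1132.08

$1132.08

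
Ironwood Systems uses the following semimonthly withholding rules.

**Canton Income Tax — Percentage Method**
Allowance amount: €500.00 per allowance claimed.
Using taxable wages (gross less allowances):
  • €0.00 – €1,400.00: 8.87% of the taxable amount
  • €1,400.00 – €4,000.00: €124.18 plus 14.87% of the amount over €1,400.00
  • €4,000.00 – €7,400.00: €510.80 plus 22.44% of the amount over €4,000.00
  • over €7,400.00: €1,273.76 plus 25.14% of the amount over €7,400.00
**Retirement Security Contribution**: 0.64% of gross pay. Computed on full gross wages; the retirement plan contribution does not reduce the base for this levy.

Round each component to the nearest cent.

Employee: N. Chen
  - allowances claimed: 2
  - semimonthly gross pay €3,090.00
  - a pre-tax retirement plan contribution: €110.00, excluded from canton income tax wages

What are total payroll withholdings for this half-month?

€230.21

Canton Income Tax: taxable = €3,090.00 − €110.00 − 2×€500.00 = €1,980.00
  €124.18 + 14.87% × (€1,980.00 − €1,400.00) = €124.18 + 14.87% × €580.00 = €210.43
Retirement Security Contribution: 0.64% × €3,090.00 = €19.78
Total: €210.43 + €19.78 = €230.21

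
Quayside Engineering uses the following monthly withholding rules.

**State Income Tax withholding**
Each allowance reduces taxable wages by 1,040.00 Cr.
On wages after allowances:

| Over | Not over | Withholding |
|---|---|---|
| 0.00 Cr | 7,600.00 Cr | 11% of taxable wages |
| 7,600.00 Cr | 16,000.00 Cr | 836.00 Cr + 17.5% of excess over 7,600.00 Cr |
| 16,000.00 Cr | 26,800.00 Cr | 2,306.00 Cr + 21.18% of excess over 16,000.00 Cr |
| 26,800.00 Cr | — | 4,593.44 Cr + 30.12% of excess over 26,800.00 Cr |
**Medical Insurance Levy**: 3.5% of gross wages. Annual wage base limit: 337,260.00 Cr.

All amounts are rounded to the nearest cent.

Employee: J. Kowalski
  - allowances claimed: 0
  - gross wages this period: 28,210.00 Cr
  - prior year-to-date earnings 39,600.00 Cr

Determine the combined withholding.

State Income Tax: taxable = 28,210.00 Cr
  4,593.44 Cr + 30.12% × (28,210.00 Cr − 26,800.00 Cr) = 4,593.44 Cr + 30.12% × 1,410.00 Cr = 5,018.13 Cr
Medical Insurance Levy: 3.5% × 28,210.00 Cr = 987.35 Cr
Total: 5,018.13 Cr + 987.35 Cr = 6,005.48 Cr

6,005.48 Cr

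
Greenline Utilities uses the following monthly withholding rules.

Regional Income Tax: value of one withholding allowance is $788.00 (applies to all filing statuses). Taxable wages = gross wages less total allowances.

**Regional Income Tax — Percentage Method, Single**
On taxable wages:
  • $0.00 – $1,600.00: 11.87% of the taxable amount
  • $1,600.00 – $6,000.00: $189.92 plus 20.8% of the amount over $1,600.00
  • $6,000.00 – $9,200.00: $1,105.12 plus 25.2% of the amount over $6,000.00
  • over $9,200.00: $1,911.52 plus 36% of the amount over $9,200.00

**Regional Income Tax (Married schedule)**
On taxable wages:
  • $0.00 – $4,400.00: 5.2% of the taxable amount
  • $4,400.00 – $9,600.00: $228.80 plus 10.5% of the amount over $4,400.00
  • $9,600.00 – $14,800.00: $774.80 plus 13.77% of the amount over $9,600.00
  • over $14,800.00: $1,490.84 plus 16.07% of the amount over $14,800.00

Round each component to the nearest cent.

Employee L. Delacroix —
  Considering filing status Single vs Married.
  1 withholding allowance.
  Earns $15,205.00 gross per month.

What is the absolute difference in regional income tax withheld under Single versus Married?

Regional Income Tax (Single): taxable = $15,205.00 − 1×$788.00 = $14,417.00
  $1,911.52 + 36% × ($14,417.00 − $9,200.00) = $1,911.52 + 36% × $5,217.00 = $3,789.64
Regional Income Tax (Married): taxable = $15,205.00 − 1×$788.00 = $14,417.00
  $774.80 + 13.77% × ($14,417.00 − $9,600.00) = $774.80 + 13.77% × $4,817.00 = $1,438.10
Difference: |$3,789.64 − $1,438.10| = $2,351.54 (higher under Single)

$2,351.54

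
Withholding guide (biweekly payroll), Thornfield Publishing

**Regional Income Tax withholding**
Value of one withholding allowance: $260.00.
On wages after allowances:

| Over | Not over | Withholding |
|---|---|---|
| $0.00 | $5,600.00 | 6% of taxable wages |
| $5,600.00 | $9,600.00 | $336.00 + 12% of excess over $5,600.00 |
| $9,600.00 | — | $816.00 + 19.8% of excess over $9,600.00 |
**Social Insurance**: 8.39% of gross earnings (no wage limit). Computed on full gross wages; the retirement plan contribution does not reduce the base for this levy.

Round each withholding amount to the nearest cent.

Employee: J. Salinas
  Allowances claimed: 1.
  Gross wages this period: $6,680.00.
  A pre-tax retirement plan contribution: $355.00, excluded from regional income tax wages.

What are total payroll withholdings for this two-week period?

Regional Income Tax: taxable = $6,680.00 − $355.00 − 1×$260.00 = $6,065.00
  $336.00 + 12% × ($6,065.00 − $5,600.00) = $336.00 + 12% × $465.00 = $391.80
Social Insurance: 8.39% × $6,680.00 = $560.45
Total: $391.80 + $560.45 = $952.25

$952.25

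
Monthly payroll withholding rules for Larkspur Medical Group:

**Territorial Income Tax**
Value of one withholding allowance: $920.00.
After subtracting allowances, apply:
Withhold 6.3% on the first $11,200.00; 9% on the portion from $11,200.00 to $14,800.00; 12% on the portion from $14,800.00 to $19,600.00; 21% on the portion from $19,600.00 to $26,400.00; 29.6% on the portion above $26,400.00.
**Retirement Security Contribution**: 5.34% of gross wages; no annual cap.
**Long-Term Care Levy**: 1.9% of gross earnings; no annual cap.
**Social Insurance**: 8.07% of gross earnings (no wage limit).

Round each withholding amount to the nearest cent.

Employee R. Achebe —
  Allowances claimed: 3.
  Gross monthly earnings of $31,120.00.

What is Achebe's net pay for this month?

Territorial Income Tax: taxable = $31,120.00 − 3×$920.00 = $28,360.00
  $3,033.60 + 29.6% × ($28,360.00 − $26,400.00) = $3,033.60 + 29.6% × $1,960.00 = $3,613.76
Retirement Security Contribution: 5.34% × $31,120.00 = $1,661.81
Long-Term Care Levy: 1.9% × $31,120.00 = $591.28
Social Insurance: 8.07% × $31,120.00 = $2,511.38
Total withheld: $3,613.76 + $1,661.81 + $591.28 + $2,511.38 = $8,378.23
Net pay: $31,120.00 − $8,378.23 = $22,741.77

$22,741.77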